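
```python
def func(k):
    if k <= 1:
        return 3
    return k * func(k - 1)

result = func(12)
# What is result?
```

func(12) = 12 * 11 * 10 * 9 * 8 * 7 * 6 * 5 * 4 * 3 * 2 * 3 = 1437004800

Answer: 1437004800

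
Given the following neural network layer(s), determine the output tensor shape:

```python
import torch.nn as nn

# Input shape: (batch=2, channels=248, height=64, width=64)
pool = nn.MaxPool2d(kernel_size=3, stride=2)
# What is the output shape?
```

Input: (2, 248, 64, 64) -> Output: (2, 248, 31, 31)

Answer: (2, 248, 31, 31)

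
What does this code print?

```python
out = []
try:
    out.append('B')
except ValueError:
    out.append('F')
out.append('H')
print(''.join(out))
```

Execution trace: 'B' (try body, no exception) → 'H' (after the try/except). Output: BH

Answer: BH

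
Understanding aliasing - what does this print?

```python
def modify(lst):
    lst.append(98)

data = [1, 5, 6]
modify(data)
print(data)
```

Key concept: function modifies passed list.
Step by step:
`data = [1, 5, 6]` → data = [1, 5, 6]
`modify(data)` → data = [1, 5, 6, 98]
`print(data)` → prints [1, 5, 6, 98]

Answer: [1, 5, 6, 98]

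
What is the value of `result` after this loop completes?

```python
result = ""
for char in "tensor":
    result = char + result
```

Reverse 'tensor'
`result` takes the values: "" → "t" → "et" → "net" → "snet" → "osnet" → "rosnet"

Answer: "rosnet"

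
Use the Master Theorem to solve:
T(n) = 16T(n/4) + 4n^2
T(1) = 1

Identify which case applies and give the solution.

a=16, b=4, f(n)=4n^2. log_4(16) = 2. Since c=2 = 2, Case 2 applies: T(n) = Θ(n^log_b(a) · log n) = O(n^2 log n).

Answer: O(n^2 log n) - Case 2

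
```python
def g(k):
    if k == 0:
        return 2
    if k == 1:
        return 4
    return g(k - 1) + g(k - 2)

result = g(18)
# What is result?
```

Build up from base cases: g(0)=2, g(1)=4, g(2)=6, g(3)=10, g(4)=16, g(5)=26, g(6)=42, ..., g(18)=13530

Answer: 13530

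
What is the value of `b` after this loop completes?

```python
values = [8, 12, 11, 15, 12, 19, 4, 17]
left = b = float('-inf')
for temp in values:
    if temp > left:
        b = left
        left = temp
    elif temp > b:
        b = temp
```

Second largest (with repeats) in [8, 12, 11, 15, 12, 19, 4, 17]
`b` takes the values: -inf → 8 → 11 → 12 → 15 → 17

Answer: 17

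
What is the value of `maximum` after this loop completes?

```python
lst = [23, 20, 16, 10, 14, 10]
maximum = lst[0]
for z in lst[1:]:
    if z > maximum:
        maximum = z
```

Maximum of [23, 20, 16, 10, 14, 10]
`maximum` takes the values: 23

Answer: 23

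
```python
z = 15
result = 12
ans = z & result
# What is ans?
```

Trace:
`z = 15` → z = 15
`result = 12` → result = 12
`ans = z & result` → ans = 12
So ans = 12

Answer: 12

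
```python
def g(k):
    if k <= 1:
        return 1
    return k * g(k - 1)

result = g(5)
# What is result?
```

g(5) = 5 * 4 * 3 * 2 * 1 = 120

Answer: 120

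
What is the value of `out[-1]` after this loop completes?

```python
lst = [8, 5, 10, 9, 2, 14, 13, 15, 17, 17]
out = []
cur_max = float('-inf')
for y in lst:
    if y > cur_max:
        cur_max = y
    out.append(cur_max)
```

Running max ends at 17
`out` takes the values: [] → [8] → [8, 8] → [8, 8, 10] → [8, 8, 10, 10] → [8, 8, 10, 10, 10] → [8, 8, 10, 10, 10, 14] → [8, 8, 10, 10, 10, 14, 14] → [8, 8, 10, 10, 10, 14, 14, 15] → [8, 8, 10, 10, 10, 14, 14, 15, 17] → [8, 8, 10, 10, 10, 14, 14, 15, 17, 17]
So `out[-1]` = 17

Answer: 17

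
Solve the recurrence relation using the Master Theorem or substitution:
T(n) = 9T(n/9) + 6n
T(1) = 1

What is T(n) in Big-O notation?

By Master Theorem: a=9, b=9, f(n)=6n. Since log_9(9) = 1 and f(n) = Θ(n^1), Case 2 applies. T(n) = O(n log n).

Answer: O(n log n)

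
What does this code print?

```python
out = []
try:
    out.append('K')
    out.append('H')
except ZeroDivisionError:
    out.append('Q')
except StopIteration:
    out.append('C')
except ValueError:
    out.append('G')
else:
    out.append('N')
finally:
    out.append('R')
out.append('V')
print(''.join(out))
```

Execution trace: 'K' (try body) → 'H' (try body, no exception) → 'N' (else) → 'R' (finally) → 'V' (after the try/except). Output: KHNRV

Answer: KHNRV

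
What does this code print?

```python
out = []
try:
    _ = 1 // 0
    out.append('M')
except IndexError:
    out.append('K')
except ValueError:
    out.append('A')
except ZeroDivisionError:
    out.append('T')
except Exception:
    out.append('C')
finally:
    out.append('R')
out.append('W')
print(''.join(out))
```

Execution trace: 'T' (except ZeroDivisionError) → 'R' (finally) → 'W' (after the try/except). Output: TRW

Answer: TRW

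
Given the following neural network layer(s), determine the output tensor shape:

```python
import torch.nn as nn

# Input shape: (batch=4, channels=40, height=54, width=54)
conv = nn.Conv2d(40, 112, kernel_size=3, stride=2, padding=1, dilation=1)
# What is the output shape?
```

Input: (4, 40, 54, 54) -> Output: (4, 112, 27, 27)

Answer: (4, 112, 27, 27)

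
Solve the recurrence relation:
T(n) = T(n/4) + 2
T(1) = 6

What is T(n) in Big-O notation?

Each step divides n by 4 and adds 2. After log_4(n) steps we reach T(1)=6. So T(n) = 2·log_4(n) + 6 = O(log n).

Answer: O(log n)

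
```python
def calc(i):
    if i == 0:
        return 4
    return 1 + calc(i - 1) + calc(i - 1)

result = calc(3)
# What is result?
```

calc(i) = 1 + 2·calc(i-1), calc(0)=4. Closed form: (4+1)·2^3 - 1 = 39.

Answer: 39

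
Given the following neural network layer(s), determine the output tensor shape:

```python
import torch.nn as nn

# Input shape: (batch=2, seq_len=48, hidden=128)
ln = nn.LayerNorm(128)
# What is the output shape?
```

Input: (2, 48, 128) -> Output: (2, 48, 128)

Answer: (2, 48, 128)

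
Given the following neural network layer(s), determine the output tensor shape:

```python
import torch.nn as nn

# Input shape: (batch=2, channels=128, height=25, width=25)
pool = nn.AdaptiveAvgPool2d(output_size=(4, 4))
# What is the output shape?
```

Input: (2, 128, 25, 25) -> Output: (2, 128, 4, 4)

Answer: (2, 128, 4, 4)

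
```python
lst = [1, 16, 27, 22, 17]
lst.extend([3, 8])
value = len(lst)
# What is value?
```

Trace:
`lst = [1, 16, 27, 22, 17]` → lst = [1, 16, 27, 22, 17]
`lst.extend([3, 8])` → lst = [1, 16, 27, 22, 17, 3, 8]
`value = len(lst)` → value = 7
So value = 7

Answer: 7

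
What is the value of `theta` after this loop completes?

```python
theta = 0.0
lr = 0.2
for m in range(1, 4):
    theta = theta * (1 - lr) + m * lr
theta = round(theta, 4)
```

Moving average with lr=0.2
`theta` takes the values: 0.0 → 0.2 → 0.56 → 1.048

Answer: 1.048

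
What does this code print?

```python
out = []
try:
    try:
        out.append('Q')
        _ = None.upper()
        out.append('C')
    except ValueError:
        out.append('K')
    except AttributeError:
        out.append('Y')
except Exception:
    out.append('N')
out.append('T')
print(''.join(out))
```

Execution trace: 'Q' (inner try body) → 'Y' (inner except AttributeError) → 'T' (after the try/except). Output: QYT

Answer: QYT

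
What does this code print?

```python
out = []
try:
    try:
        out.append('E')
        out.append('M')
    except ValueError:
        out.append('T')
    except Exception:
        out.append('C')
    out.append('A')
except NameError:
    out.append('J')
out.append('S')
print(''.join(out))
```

Execution trace: 'E' (inner try body) → 'M' (inner try body, no exception) → 'A' (try body, no exception) → 'S' (after the try/except). Output: EMAS

Answer: EMAS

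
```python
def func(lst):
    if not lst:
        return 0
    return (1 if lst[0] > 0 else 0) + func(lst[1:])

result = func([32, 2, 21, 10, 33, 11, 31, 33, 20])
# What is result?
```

Count of positive elements in [32, 2, 21, 10, 33, 11, 31, 33, 20] = 9

Answer: 9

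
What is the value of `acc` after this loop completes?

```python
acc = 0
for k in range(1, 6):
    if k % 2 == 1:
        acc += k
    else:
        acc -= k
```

Add odd, subtract even
`acc` takes the values: 0 → 1 → -1 → 2 → -2 → 3

Answer: 3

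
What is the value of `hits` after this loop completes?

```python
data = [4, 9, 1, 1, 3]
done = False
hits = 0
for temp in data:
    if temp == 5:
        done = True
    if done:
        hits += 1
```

Count elements after first 5 in [4, 9, 1, 1, 3]
`hits` takes the values: 0

Answer: 0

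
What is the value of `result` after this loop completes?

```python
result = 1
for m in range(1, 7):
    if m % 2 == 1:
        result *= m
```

Product of odd numbers 1 to 6
`result` takes the values: 1 → 3 → 15

Answer: 15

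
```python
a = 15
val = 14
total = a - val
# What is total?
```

Trace:
`a = 15` → a = 15
`val = 14` → val = 14
`total = a - val` → total = 1
So total = 1

Answer: 1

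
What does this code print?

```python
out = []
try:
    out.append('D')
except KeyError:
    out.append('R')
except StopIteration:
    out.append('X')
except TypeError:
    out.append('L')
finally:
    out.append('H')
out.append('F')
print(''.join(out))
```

Execution trace: 'D' (try body, no exception) → 'H' (finally) → 'F' (after the try/except). Output: DHF

Answer: DHF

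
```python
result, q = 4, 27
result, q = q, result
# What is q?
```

Trace:
`result, q = 4, 27` → result = 4; q = 27
`result, q = q, result` → result = 27; q = 4
So q = 4

Answer: 4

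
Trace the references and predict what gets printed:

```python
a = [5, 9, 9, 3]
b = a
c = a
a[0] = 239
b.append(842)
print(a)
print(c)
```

Key concept: multiple aliases.
Step by step:
`a = [5, 9, 9, 3]` → a = [5, 9, 9, 3]
`b = a` → b = [5, 9, 9, 3] (same object as a)
`c = a` → c = [5, 9, 9, 3] (same object as a, b)
`a[0] = 239` → a = [239, 9, 9, 3] (same object as b, c); b = [239, 9, 9, 3] (same object as a, c); c = [239, 9, 9, 3] (same object as a, b)
`b.append(842)` → a = [239, 9, 9, 3, 842] (same object as b, c); b = [239, 9, 9, 3, 842] (same object as a, c); c = [239, 9, 9, 3, 842] (same object as a, b)
`print(a)` → prints [239, 9, 9, 3, 842]
`print(c)` → prints [239, 9, 9, 3, 842]

Answer:
[239, 9, 9, 3, 842]
[239, 9, 9, 3, 842]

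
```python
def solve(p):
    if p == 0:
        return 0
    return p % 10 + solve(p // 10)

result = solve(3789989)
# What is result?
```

Sum of digits of 3789989: 9 + 8 + 9 + 9 + 8 + 7 + 3 = 53

Answer: 53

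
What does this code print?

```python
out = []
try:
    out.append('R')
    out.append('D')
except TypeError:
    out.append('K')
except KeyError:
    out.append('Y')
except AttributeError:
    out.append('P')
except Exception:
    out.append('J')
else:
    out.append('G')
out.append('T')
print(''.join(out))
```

Execution trace: 'R' (try body) → 'D' (try body, no exception) → 'G' (else) → 'T' (after the try/except). Output: RDGT

Answer: RDGT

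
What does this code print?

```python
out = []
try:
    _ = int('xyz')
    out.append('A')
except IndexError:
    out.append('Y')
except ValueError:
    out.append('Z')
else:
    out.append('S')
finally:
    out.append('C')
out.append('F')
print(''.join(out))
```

Execution trace: 'Z' (except ValueError) → 'C' (finally) → 'F' (after the try/except). Output: ZCF

Answer: ZCF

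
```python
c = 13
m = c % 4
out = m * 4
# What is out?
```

Trace:
`c = 13` → c = 13
`m = c % 4` → m = 1
`out = m * 4` → out = 4
So out = 4

Answer: 4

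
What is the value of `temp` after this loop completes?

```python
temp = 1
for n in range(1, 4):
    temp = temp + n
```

Start at 1, add 1 through 3
`temp` takes the values: 1 → 2 → 4 → 7

Answer: 7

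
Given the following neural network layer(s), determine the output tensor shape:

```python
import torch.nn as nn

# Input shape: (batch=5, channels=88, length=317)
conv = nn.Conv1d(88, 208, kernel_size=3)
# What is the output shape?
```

Input: (5, 88, 317) -> Output: (5, 208, 315)

Answer: (5, 208, 315)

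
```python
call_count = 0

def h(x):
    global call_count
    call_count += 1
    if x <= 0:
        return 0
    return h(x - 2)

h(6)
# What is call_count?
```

Linear recursion stepping by 2: 4 calls from x=6 down to ≤0.

Answer: 4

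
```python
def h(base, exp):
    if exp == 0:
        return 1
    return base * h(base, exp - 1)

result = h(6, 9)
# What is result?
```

h(6, 9) = 6 * 6 * 6 * 6 * 6 * 6 * 6 * 6 * 6 = 10077696

Answer: 10077696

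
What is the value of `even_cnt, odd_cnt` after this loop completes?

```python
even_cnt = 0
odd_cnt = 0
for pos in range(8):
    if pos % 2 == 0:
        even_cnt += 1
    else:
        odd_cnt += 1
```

Count evens and odds in range(8)
`even_cnt, odd_cnt` takes the values: (0, 0) → (1, 0) → (1, 1) → (2, 1) → (2, 2) → (3, 2) → (3, 3) → (4, 3) → (4, 4)

Answer: 4, 4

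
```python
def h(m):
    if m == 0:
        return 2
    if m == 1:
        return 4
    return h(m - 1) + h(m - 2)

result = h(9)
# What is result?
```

Build up from base cases: h(0)=2, h(1)=4, h(2)=6, h(3)=10, h(4)=16, h(5)=26, h(6)=42, ..., h(9)=178

Answer: 178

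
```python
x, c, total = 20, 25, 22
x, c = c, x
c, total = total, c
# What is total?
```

Trace:
`x, c, total = 20, 25, 22` → x = 20; c = 25; total = 22
`x, c = c, x` → x = 25; c = 20
`c, total = total, c` → c = 22; total = 20
So total = 20

Answer: 20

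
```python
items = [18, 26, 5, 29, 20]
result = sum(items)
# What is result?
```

Trace:
`items = [18, 26, 5, 29, 20]` → items = [18, 26, 5, 29, 20]
`result = sum(items)` → result = 98
So result = 98

Answer: 98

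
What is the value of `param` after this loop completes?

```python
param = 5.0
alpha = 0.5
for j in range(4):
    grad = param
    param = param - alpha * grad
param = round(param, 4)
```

Gradient descent: w = 5.0 * (1 - 0.5)^4
`param` takes the values: 5.0 → 2.5 → 1.25 → 0.625 → 0.3125

Answer: 0.3125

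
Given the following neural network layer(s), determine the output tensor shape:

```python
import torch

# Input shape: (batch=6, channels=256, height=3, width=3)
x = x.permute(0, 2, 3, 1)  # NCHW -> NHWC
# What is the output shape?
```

Input: (6, 256, 3, 3) -> Output: (6, 3, 3, 256)

Answer: (6, 3, 3, 256)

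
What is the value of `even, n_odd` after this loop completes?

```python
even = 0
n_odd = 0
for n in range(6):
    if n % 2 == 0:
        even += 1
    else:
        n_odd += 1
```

Count evens and odds in range(6)
`even, n_odd` takes the values: (0, 0) → (1, 0) → (1, 1) → (2, 1) → (2, 2) → (3, 2) → (3, 3)

Answer: 3, 3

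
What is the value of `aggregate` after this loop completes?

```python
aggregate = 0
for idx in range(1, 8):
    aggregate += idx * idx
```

Sum of squares 1² to 7² = 140
`aggregate` takes the values: 0 → 1 → 5 → 14 → 30 → 55 → 91 → 140

Answer: 140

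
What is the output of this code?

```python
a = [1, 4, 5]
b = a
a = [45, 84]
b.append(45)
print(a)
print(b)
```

Key concept: rebinding vs mutation: a is rebound to a new list, b still points at the original.
Step by step:
`a = [1, 4, 5]` → a = [1, 4, 5]
`b = a` → b = [1, 4, 5] (same object as a)
`a = [45, 84]` → a = [45, 84]
`b.append(45)` → b = [1, 4, 5, 45]
`print(a)` → prints [45, 84]
`print(b)` → prints [1, 4, 5, 45]

Answer:
[45, 84]
[1, 4, 5, 45]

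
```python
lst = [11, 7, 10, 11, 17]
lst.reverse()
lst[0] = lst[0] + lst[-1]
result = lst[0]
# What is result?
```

Trace:
`lst = [11, 7, 10, 11, 17]` → lst = [11, 7, 10, 11, 17]
`lst.reverse()` → lst = [17, 11, 10, 7, 11]
`lst[0] = lst[0] + lst[-1]` → lst = [28, 11, 10, 7, 11]
`result = lst[0]` → result = 28
So result = 28

Answer: 28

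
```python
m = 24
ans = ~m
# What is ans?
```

Trace:
`m = 24` → m = 24
`ans = ~m` → ans = -25
So ans = -25

Answer: -25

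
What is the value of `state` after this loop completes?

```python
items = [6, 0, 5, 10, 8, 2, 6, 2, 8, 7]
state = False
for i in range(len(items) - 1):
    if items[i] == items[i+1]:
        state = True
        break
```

Check consecutive duplicates in [6, 0, 5, 10, 8, 2, 6, 2, 8, 7]
`state` takes the values: False

Answer: False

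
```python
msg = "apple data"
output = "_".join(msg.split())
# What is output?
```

Trace:
`msg = "apple data"` → msg = 'apple data'
`output = "_".join(msg.split())` → output = 'apple_data'
So output = 'apple_data'

Answer: 'apple_data'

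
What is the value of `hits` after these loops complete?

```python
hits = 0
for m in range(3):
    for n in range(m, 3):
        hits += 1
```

Upper triangle: 3 + 2 + ... + 1
`hits` takes the values: 0 → 1 → 2 → 3 → 4 → 5 → 6

Answer: 6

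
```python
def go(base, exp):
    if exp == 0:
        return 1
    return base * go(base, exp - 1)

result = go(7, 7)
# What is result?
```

go(7, 7) = 7 * 7 * 7 * 7 * 7 * 7 * 7 = 823543

Answer: 823543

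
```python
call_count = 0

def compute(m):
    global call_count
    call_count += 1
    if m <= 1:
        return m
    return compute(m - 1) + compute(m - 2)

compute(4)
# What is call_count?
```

Calls(m) = 1 + Calls(m-1) + Calls(m-2); Calls(0)=Calls(1)=1. For m=4 this gives 9.

Answer: 9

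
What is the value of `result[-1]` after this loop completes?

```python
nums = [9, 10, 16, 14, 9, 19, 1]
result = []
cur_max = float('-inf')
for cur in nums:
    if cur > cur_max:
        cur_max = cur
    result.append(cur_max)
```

Running max ends at 19
`result` takes the values: [] → [9] → [9, 10] → [9, 10, 16] → [9, 10, 16, 16] → [9, 10, 16, 16, 16] → [9, 10, 16, 16, 16, 19] → [9, 10, 16, 16, 16, 19, 19]
So `result[-1]` = 19

Answer: 19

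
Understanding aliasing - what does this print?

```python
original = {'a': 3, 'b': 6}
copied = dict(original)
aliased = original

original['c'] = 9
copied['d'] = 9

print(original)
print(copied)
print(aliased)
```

Key concept: dict() creates copy, assignment creates alias.
Step by step:
`original = {'a': 3, 'b': 6}` → original = {'a': 3, 'b': 6}
`copied = dict(original)` → copied = {'a': 3, 'b': 6}
`aliased = original` → aliased = {'a': 3, 'b': 6} (same object as original)
`original['c'] = 9` → original = {'a': 3, 'b': 6, 'c': 9} (same object as aliased); aliased = {'a': 3, 'b': 6, 'c': 9} (same object as original)
`copied['d'] = 9` → copied = {'a': 3, 'b': 6, 'd': 9}
`print(original)` → prints {'a': 3, 'b': 6, 'c': 9}
`print(copied)` → prints {'a': 3, 'b': 6, 'd': 9}
`print(aliased)` → prints {'a': 3, 'b': 6, 'c': 9}

Answer:
{'a': 3, 'b': 6, 'c': 9}
{'a': 3, 'b': 6, 'd': 9}
{'a': 3, 'b': 6, 'c': 9}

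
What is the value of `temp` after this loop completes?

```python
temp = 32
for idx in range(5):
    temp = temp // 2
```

Halve 5 times: 32 // 2^5 = 1
`temp` takes the values: 32 → 16 → 8 → 4 → 2 → 1

Answer: 1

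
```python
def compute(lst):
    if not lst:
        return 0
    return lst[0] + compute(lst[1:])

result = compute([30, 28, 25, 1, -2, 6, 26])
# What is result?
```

30 + 28 + 25 + 1 + (-2) + 6 + 26 + 0 = 114

Answer: 114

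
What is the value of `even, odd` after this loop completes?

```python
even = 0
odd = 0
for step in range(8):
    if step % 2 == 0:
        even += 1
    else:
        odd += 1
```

Count evens and odds in range(8)
`even, odd` takes the values: (0, 0) → (1, 0) → (1, 1) → (2, 1) → (2, 2) → (3, 2) → (3, 3) → (4, 3) → (4, 4)

Answer: 4, 4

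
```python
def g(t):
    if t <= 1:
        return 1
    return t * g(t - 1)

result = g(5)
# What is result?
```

g(5) = 5 * 4 * 3 * 2 * 1 = 120

Answer: 120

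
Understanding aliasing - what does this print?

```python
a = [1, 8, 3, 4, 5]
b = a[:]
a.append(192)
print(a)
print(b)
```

Key concept: slice [:] creates copy.
Step by step:
`a = [1, 8, 3, 4, 5]` → a = [1, 8, 3, 4, 5]
`b = a[:]` → b = [1, 8, 3, 4, 5]
`a.append(192)` → a = [1, 8, 3, 4, 5, 192]
`print(a)` → prints [1, 8, 3, 4, 5, 192]
`print(b)` → prints [1, 8, 3, 4, 5]

Answer:
[1, 8, 3, 4, 5, 192]
[1, 8, 3, 4, 5]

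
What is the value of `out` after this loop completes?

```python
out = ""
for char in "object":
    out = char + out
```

Reverse 'object'
`out` takes the values: "" → "o" → "bo" → "jbo" → "ejbo" → "cejbo" → "tcejbo"

Answer: "tcejbo"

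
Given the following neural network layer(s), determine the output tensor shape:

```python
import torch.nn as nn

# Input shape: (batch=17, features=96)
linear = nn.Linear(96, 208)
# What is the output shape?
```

Input: (17, 96) -> Output: (17, 208)

Answer: (17, 208)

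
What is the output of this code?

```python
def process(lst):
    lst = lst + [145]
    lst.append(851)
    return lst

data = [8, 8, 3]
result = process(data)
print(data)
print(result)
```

Key concept: rebinding parameter vs mutation.
Step by step:
`data = [8, 8, 3]` → data = [8, 8, 3]
`result = process(data)` → result = [8, 8, 3, 145, 851]
`print(data)` → prints [8, 8, 3]
`print(result)` → prints [8, 8, 3, 145, 851]

Answer:
[8, 8, 3]
[8, 8, 3, 145, 851]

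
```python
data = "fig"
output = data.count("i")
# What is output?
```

Trace:
`data = "fig"` → data = 'fig'
`output = data.count("i")` → output = 1
So output = 1

Answer: 1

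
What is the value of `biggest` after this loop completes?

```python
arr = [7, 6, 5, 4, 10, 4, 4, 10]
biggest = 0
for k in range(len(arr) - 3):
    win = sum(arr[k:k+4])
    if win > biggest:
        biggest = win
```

Max sum of 4-element window in [7, 6, 5, 4, 10, 4, 4, 10]
`biggest` takes the values: 0 → 22 → 25 → 28

Answer: 28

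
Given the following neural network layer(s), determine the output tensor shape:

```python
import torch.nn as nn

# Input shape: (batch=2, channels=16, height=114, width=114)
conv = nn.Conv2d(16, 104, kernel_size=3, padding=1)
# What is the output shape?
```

Input: (2, 16, 114, 114) -> Output: (2, 104, 114, 114)

Answer: (2, 104, 114, 114)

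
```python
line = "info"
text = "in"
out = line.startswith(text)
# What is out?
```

Trace:
`line = "info"` → line = 'info'
`text = "in"` → text = 'in'
`out = line.startswith(text)` → out = True
So out = True

Answer: True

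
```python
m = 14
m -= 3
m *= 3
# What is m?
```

Trace:
`m = 14` → m = 14
`m -= 3` → m = 11
`m *= 3` → m = 33
So m = 33

Answer: 33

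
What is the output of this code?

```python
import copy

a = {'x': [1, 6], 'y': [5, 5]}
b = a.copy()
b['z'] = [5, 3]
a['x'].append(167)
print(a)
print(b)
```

Key concept: shallow copy of dict with mutable values.
Step by step:
`a = {'x': [1, 6], 'y': [5, 5]}` → a = {'x': [1, 6], 'y': [5, 5]}
`b = a.copy()` → b = {'x': [1, 6], 'y': [5, 5]}
`b['z'] = [5, 3]` → b = {'x': [1, 6], 'y': [5, 5], 'z': [5, 3]}
`a['x'].append(167)` → a = {'x': [1, 6, 167], 'y': [5, 5]}; b = {'x': [1, 6, 167], 'y': [5, 5], 'z': [5, 3]}
`print(a)` → prints {'x': [1, 6, 167], 'y': [5, 5]}
`print(b)` → prints {'x': [1, 6, 167], 'y': [5, 5], 'z': [5, 3]}

Answer:
{'x': [1, 6, 167], 'y': [5, 5]}
{'x': [1, 6, 167], 'y': [5, 5], 'z': [5, 3]}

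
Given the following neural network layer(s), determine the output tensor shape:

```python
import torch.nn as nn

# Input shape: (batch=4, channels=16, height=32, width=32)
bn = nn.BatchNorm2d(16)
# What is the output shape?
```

Input: (4, 16, 32, 32) -> Output: (4, 16, 32, 32)

Answer: (4, 16, 32, 32)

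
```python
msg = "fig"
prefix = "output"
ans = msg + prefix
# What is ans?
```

Trace:
`msg = "fig"` → msg = 'fig'
`prefix = "output"` → prefix = 'output'
`ans = msg + prefix` → ans = 'figoutput'
So ans = 'figoutput'

Answer: 'figoutput'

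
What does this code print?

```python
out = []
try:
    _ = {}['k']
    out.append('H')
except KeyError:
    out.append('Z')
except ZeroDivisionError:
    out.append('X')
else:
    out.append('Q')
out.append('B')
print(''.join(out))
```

Execution trace: 'Z' (except KeyError) → 'B' (after the try/except). Output: ZB

Answer: ZB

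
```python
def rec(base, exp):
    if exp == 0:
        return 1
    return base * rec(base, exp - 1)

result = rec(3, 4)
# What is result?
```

rec(3, 4) = 3 * 3 * 3 * 3 = 81

Answer: 81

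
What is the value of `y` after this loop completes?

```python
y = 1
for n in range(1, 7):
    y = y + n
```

Start at 1, add 1 through 6
`y` takes the values: 1 → 2 → 4 → 7 → 11 → 16 → 22

Answer: 22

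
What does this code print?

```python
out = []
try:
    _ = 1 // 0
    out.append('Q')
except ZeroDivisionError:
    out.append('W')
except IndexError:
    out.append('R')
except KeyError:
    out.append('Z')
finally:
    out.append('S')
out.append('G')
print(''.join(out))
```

Execution trace: 'W' (except ZeroDivisionError) → 'S' (finally) → 'G' (after the try/except). Output: WSG

Answer: WSG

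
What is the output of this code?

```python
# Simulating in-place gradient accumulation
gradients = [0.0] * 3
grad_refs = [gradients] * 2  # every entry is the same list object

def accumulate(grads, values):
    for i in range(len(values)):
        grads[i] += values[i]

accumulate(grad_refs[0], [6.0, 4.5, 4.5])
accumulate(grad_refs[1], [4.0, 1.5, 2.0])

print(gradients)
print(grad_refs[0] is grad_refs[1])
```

Key concept: gradient accumulation aliasing.
Step by step:
`gradients = [0.0] * 3` → gradients = [0.0, 0.0, 0.0]
`grad_refs = [gradients] * 2` → grad_refs = [[0.0, 0.0, 0.0], [0.0, 0.0, 0.0]]
`accumulate(grad_refs[0], [6.0, 4.5, 4.5])` → gradients = [6.0, 4.5, 4.5]; grad_refs = [[6.0, 4.5, 4.5], [6.0, 4.5, 4.5]]
`accumulate(grad_refs[1], [4.0, 1.5, 2.0])` → gradients = [10.0, 6.0, 6.5]; grad_refs = [[10.0, 6.0, 6.5], [10.0, 6.0, 6.5]]
`print(gradients)` → prints [10.0, 6.0, 6.5]
`print(grad_refs[0] is grad_refs[1])` → prints True

Answer:
[10.0, 6.0, 6.5]
True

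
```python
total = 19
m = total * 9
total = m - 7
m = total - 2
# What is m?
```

Trace:
`total = 19` → total = 19
`m = total * 9` → m = 171
`total = m - 7` → total = 164
`m = total - 2` → m = 162
So m = 162

Answer: 162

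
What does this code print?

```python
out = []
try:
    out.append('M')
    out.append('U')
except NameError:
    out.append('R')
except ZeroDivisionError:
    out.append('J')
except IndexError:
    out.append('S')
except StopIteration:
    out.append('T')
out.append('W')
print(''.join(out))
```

Execution trace: 'M' (try body) → 'U' (try body, no exception) → 'W' (after the try/except). Output: MUW

Answer: MUW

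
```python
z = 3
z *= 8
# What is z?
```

Trace:
`z = 3` → z = 3
`z *= 8` → z = 24
So z = 24

Answer: 24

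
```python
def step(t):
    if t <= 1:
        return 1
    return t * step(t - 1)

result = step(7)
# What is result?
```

step(7) = 7 * 6 * 5 * 4 * 3 * 2 * 1 = 5040

Answer: 5040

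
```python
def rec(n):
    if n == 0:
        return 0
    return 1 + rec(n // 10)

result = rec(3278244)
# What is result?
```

Count of digits of 3278244: 7

Answer: 7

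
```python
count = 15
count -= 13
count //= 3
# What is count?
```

Trace:
`count = 15` → count = 15
`count -= 13` → count = 2
`count //= 3` → count = 0
So count = 0

Answer: 0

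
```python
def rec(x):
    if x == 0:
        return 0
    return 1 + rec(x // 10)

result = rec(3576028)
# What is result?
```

Count of digits of 3576028: 7

Answer: 7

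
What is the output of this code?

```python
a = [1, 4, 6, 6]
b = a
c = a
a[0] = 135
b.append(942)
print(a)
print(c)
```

Key concept: multiple aliases.
Step by step:
`a = [1, 4, 6, 6]` → a = [1, 4, 6, 6]
`b = a` → b = [1, 4, 6, 6] (same object as a)
`c = a` → c = [1, 4, 6, 6] (same object as a, b)
`a[0] = 135` → a = [135, 4, 6, 6] (same object as b, c); b = [135, 4, 6, 6] (same object as a, c); c = [135, 4, 6, 6] (same object as a, b)
`b.append(942)` → a = [135, 4, 6, 6, 942] (same object as b, c); b = [135, 4, 6, 6, 942] (same object as a, c); c = [135, 4, 6, 6, 942] (same object as a, b)
`print(a)` → prints [135, 4, 6, 6, 942]
`print(c)` → prints [135, 4, 6, 6, 942]

Answer:
[135, 4, 6, 6, 942]
[135, 4, 6, 6, 942]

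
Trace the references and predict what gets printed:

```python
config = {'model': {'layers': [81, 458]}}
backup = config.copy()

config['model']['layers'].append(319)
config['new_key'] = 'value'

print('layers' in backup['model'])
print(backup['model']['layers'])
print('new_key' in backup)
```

Key concept: shallow copy gotcha with nested dict.
Step by step:
`config = {'model': {'layers': [81, 458]}}` → config = {'model': {'layers': [81, 458]}}
`backup = config.copy()` → backup = {'model': {'layers': [81, 458]}}
`config['model']['layers'].append(319)` → config = {'model': {'layers': [81, 458, 319]}}; backup = {'model': {'layers': [81, 458, 319]}}
`config['new_key'] = 'value'` → config = {'model': {'layers': [81, 458, 319]}, 'new_key': 'value'}
`print('layers' in backup['model'])` → prints True
`print(backup['model']['layers'])` → prints [81, 458, 319]
`print('new_key' in backup)` → prints False

Answer:
True
[81, 458, 319]
False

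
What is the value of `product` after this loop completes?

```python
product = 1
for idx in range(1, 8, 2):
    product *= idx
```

Product of 1, 3, 5, ... up to 7
`product` takes the values: 1 → 3 → 15 → 105

Answer: 105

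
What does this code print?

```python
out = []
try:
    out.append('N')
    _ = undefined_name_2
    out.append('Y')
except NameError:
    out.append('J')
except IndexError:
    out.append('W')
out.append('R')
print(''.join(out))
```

Execution trace: 'N' (try body) → 'J' (except NameError) → 'R' (after the try/except). Output: NJR

Answer: NJR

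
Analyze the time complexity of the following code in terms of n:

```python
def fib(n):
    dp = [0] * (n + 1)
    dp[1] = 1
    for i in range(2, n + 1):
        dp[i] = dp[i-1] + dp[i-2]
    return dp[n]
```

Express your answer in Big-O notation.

This is Dynamic programming Fibonacci. Time complexity: O(n).

Answer: O(n)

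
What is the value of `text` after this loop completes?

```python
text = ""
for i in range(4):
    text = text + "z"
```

Repeat 'z' 4 times
`text` takes the values: "" → "z" → "zz" → "zzz" → "zzzz"

Answer: "zzzz"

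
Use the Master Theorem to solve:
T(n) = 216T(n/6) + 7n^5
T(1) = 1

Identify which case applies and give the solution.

a=216, b=6, f(n)=7n^5. log_6(216) = 3. Since c=5 > 3 and the regularity condition holds (216(n/6)^5 = (216/6^5)n^5 with 216/6^5 < 1), Case 3 applies: T(n) = Θ(f(n)) = O(n^5).

Answer: O(n^5) - Case 3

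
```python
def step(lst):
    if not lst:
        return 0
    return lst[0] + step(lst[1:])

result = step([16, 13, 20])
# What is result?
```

16 + 13 + 20 + 0 = 49

Answer: 49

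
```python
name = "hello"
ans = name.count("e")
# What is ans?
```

Trace:
`name = "hello"` → name = 'hello'
`ans = name.count("e")` → ans = 1
So ans = 1

Answer: 1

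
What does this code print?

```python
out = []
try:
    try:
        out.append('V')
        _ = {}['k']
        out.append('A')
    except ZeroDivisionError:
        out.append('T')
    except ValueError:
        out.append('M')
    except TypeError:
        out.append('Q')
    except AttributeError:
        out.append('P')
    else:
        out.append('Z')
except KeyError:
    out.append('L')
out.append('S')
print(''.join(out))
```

Execution trace: 'V' (try body) → 'L' (outer except KeyError) → 'S' (after the try/except). Output: VLS

Answer: VLS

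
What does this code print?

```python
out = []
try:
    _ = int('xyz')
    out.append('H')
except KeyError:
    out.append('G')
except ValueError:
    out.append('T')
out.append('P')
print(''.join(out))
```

Execution trace: 'T' (except ValueError) → 'P' (after the try/except). Output: TP

Answer: TP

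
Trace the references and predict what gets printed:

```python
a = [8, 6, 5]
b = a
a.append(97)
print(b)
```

Key concept: basic list aliasing.
Step by step:
`a = [8, 6, 5]` → a = [8, 6, 5]
`b = a` → b = [8, 6, 5] (same object as a)
`a.append(97)` → a = [8, 6, 5, 97] (same object as b); b = [8, 6, 5, 97] (same object as a)
`print(b)` → prints [8, 6, 5, 97]

Answer: [8, 6, 5, 97]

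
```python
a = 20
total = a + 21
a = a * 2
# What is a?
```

Trace:
`a = 20` → a = 20
`total = a + 21` → total = 41
`a = a * 2` → a = 40
So a = 40

Answer: 40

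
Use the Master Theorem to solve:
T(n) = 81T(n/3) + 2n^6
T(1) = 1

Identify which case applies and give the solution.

a=81, b=3, f(n)=2n^6. log_3(81) = 4. Since c=6 > 4 and the regularity condition holds (81(n/3)^6 = (81/3^6)n^6 with 81/3^6 < 1), Case 3 applies: T(n) = Θ(f(n)) = O(n^6).

Answer: O(n^6) - Case 3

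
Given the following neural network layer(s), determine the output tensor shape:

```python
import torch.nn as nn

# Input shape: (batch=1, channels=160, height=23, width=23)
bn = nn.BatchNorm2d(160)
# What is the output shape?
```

Input: (1, 160, 23, 23) -> Output: (1, 160, 23, 23)

Answer: (1, 160, 23, 23)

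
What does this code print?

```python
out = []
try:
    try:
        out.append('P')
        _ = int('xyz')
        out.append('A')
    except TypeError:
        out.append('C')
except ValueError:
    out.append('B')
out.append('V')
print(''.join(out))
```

Execution trace: 'P' (try body) → 'B' (outer except ValueError) → 'V' (after the try/except). Output: PBV

Answer: PBV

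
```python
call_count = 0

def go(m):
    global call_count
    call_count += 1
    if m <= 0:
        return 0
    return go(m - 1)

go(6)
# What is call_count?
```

Linear recursion stepping by 1: 7 calls from m=6 down to ≤0.

Answer: 7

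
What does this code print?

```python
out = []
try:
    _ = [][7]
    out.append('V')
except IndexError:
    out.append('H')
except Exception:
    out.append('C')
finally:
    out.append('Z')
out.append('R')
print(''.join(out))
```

Execution trace: 'H' (except IndexError) → 'Z' (finally) → 'R' (after the try/except). Output: HZR

Answer: HZR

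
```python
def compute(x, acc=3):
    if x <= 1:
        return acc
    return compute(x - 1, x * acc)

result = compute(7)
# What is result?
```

Accumulator trace (n, acc): (7, 3) -> (6, 21) -> (5, 126) -> (4, 630) -> (3, 2520) -> (2, 7560) -> (1, 15120) -> return 15120

Answer: 15120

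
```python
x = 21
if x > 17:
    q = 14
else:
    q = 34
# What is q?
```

Trace:
`x = 21` → x = 21
`if x > 17: ...` → x > 17 is True → q = 14
So q = 14

Answer: 14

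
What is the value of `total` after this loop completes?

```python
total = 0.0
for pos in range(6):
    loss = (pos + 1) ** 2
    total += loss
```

Sum of squared losses 1² + 2² + ... + 6²
`total` takes the values: 0.0 → 1.0 → 5.0 → 14.0 → 30.0 → 55.0 → 91.0

Answer: 91.0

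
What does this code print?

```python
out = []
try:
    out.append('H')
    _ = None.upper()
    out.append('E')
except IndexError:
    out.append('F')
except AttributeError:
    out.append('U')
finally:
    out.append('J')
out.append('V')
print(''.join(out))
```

Execution trace: 'H' (try body) → 'U' (except AttributeError) → 'J' (finally) → 'V' (after the try/except). Output: HUJV

Answer: HUJV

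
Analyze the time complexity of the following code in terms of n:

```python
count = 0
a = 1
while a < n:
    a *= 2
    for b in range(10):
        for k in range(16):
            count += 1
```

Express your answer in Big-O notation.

Each loop level contributes: log n × 1 × 1. Multiplying the contributions gives O(log n).

Answer: O(log n)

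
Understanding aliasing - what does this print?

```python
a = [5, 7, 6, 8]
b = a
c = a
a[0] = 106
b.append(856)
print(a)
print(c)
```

Key concept: multiple aliases.
Step by step:
`a = [5, 7, 6, 8]` → a = [5, 7, 6, 8]
`b = a` → b = [5, 7, 6, 8] (same object as a)
`c = a` → c = [5, 7, 6, 8] (same object as a, b)
`a[0] = 106` → a = [106, 7, 6, 8] (same object as b, c); b = [106, 7, 6, 8] (same object as a, c); c = [106, 7, 6, 8] (same object as a, b)
`b.append(856)` → a = [106, 7, 6, 8, 856] (same object as b, c); b = [106, 7, 6, 8, 856] (same object as a, c); c = [106, 7, 6, 8, 856] (same object as a, b)
`print(a)` → prints [106, 7, 6, 8, 856]
`print(c)` → prints [106, 7, 6, 8, 856]

Answer:
[106, 7, 6, 8, 856]
[106, 7, 6, 8, 856]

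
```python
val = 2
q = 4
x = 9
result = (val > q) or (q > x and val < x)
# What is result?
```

Trace:
`val = 2` → val = 2
`q = 4` → q = 4
`x = 9` → x = 9
`result = (val > q) or (q > x and val < x)` → result = False
So result = False

Answer: False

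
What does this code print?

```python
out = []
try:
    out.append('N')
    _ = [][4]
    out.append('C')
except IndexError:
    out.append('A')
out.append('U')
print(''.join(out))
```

Execution trace: 'N' (try body) → 'A' (except IndexError) → 'U' (after the try/except). Output: NAU

Answer: NAU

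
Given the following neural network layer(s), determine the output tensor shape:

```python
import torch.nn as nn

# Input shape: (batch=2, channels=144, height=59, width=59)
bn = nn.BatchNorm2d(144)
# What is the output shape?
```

Input: (2, 144, 59, 59) -> Output: (2, 144, 59, 59)

Answer: (2, 144, 59, 59)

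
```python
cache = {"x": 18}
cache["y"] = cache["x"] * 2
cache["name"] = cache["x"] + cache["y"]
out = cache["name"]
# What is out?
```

Trace:
`cache = {"x": 18}` → cache = {'x': 18}
`cache["y"] = cache["x"] * 2` → cache = {'x': 18, 'y': 36}
`cache["name"] = cache["x"] + cache["y"]` → cache = {'x': 18, 'y': 36, 'name': 54}
`out = cache["name"]` → out = 54
So out = 54

Answer: 54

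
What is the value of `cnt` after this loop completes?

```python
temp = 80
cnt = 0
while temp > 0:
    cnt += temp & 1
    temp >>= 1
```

Count set bits in 80 (binary: 0b1010000)
`cnt` takes the values: 0 → 1 → 2

Answer: 2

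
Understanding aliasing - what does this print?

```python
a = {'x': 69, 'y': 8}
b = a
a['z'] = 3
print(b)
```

Key concept: dict aliasing.
Step by step:
`a = {'x': 69, 'y': 8}` → a = {'x': 69, 'y': 8}
`b = a` → b = {'x': 69, 'y': 8} (same object as a)
`a['z'] = 3` → a = {'x': 69, 'y': 8, 'z': 3} (same object as b); b = {'x': 69, 'y': 8, 'z': 3} (same object as a)
`print(b)` → prints {'x': 69, 'y': 8, 'z': 3}

Answer: {'x': 69, 'y': 8, 'z': 3}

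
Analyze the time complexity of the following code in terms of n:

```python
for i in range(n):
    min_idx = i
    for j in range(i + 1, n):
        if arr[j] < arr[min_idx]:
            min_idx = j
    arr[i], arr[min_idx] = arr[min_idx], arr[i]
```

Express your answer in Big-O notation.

This is Selection sort. Time complexity: O(n²).

Answer: O(n²)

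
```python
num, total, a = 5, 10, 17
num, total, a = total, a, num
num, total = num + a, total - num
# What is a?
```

Trace:
`num, total, a = 5, 10, 17` → num = 5; total = 10; a = 17
`num, total, a = total, a, num` → num = 10; total = 17; a = 5
`num, total = num + a, total - num` → num = 15; total = 7
So a = 5

Answer: 5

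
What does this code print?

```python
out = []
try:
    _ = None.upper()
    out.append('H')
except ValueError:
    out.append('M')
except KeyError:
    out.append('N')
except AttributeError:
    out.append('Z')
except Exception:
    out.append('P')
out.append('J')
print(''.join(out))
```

Execution trace: 'Z' (except AttributeError) → 'J' (after the try/except). Output: ZJ

Answer: ZJ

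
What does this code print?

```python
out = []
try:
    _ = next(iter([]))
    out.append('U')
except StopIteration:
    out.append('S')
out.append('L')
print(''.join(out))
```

Execution trace: 'S' (except StopIteration) → 'L' (after the try/except). Output: SL

Answer: SL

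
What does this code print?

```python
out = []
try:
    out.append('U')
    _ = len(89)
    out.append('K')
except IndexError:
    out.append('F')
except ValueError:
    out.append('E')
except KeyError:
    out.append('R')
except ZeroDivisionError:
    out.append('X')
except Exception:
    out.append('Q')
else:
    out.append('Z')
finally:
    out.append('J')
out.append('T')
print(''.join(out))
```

Execution trace: 'U' (try body) → 'Q' (except Exception) → 'J' (finally) → 'T' (after the try/except). Output: UQJT

Answer: UQJT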